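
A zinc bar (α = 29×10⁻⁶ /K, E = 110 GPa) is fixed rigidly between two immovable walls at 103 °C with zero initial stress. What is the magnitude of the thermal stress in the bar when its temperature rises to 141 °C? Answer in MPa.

Fully constrained: the free strain ε = αΔT is blocked, so σ = Eε = EαΔT.
|ΔT| = 38 K
σ = 110×10⁹ × 29×10⁻⁶ × 38 = 1.21×10⁸ Pa

σ = 121 MPa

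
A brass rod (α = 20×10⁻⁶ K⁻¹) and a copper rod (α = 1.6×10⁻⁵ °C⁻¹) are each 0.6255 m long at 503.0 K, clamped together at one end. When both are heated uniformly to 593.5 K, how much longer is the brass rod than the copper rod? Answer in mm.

ΔT = 90.5 K
brass: ΔL = 20×10⁻⁶ × 0.6255 m × 90.5 = 1.1322×10⁻³ m = 1.1322 mm
copper: ΔL = 1.6×10⁻⁵ × 0.6255 m × 90.5 = 9.0572×10⁻⁴ m = 0.90572 mm
difference = 1.1322 − 0.90572 = 0.22648 mm

0.226 mm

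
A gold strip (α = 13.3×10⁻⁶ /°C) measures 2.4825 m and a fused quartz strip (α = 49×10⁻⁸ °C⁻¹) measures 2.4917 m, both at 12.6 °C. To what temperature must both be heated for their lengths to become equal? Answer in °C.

L₁(1 + α₁ΔT) = L₂(1 + α₂ΔT) ⇒ ΔT = (L₂ − L₁)/(α₁L₁ − α₂L₂)
L₂ − L₁ = 2.4917 − 2.4825 = 9.20×10⁻³ m
α₁L₁ − α₂L₂ = 13.3×10⁻⁶×2.4825 − 49×10⁻⁸×2.4917 = 3.1796317×10⁻⁵ m/K
ΔT = 9.20×10⁻³ / 3.1796317×10⁻⁵ = 289.342 K
T = 12.6 + 289.342 = 301.942 °C

T = 301.9 °C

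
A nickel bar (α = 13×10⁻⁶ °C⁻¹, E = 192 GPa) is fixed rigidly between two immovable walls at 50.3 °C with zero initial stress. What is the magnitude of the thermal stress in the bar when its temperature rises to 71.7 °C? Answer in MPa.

Fully constrained: the free strain ε = αΔT is blocked, so σ = Eε = EαΔT.
|ΔT| = 21.4 K
σ = 192×10⁹ × 13×10⁻⁶ × 21.4 = 5.34×10⁷ Pa

σ = 53.4 MPa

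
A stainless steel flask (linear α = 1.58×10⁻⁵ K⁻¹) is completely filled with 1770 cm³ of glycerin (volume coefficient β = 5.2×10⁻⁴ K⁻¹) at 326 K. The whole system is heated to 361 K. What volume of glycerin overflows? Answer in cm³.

The flask also expands: β_container ≈ 3α = 4.74×10⁻⁵ /K
Net overflow = V₀(β_liq − 3α_cont)ΔT
β − 3α = 5.20×10⁻⁴ − 4.74×10⁻⁵ = 4.726×10⁻⁴ /K; ΔT = 35 K
ΔV = 1770 × 4.726×10⁻⁴ × 35 = 29.3 cm³

29.3 cm³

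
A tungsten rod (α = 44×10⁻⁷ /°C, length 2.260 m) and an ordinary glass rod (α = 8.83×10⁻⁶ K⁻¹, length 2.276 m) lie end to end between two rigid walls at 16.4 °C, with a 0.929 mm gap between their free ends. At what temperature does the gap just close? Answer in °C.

T = 47.3 °C

α₁L₁ = 9.944×10⁻⁶ m/K, α₂L₂ = 2.009708×10⁻⁵ m/K → total 3.004108×10⁻⁵ m/K
ΔT = g/(α₁L₁+α₂L₂) = 9.29×10⁻⁴ / 3.004108×10⁻⁵ = 30.924 K
T = 16.4 + 30.924 = 47.324 °C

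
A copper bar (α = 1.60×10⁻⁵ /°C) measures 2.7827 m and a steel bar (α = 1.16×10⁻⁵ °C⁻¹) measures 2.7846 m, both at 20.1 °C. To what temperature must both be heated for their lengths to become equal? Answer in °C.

T = 175.6 °C

L₁(1 + α₁ΔT) = L₂(1 + α₂ΔT) ⇒ ΔT = (L₂ − L₁)/(α₁L₁ − α₂L₂)
L₂ − L₁ = 2.7846 − 2.7827 = 1.90×10⁻³ m
α₁L₁ − α₂L₂ = 1.60×10⁻⁵×2.7827 − 1.16×10⁻⁵×2.7846 = 1.222184×10⁻⁵ m/K
ΔT = 1.90×10⁻³ / 1.222184×10⁻⁵ = 155.459 K
T = 20.1 + 155.459 = 175.559 °C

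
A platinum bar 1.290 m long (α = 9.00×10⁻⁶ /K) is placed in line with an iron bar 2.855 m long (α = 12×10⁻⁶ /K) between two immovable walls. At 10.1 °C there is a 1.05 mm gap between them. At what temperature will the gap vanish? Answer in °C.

Gap closes when ΔL₁ + ΔL₂ = 1.05 mm = 1.05×10⁻³ m
(α₁L₁ + α₂L₂)ΔT = g
α₁L₁ + α₂L₂ = 9.00×10⁻⁶×1.290 + 12×10⁻⁶×2.855 = 4.587×10⁻⁵ m/K
ΔT = 1.05×10⁻³ / 4.587×10⁻⁵ = 22.891 K
T = 10.1 + 22.891 = 32.991 °C

T = 33.0 °C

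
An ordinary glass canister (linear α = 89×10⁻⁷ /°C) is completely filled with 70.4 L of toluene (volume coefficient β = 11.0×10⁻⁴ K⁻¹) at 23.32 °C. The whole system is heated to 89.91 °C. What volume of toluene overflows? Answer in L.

The canister also expands: β_container ≈ 3α = 2.67×10⁻⁵ /K
Net overflow = V₀(β_liq − 3α_cont)ΔT
β − 3α = 1.10×10⁻³ − 2.67×10⁻⁵ = 1.0733×10⁻³ /K; ΔT = 66.59 K
ΔV = 70.4 × 1.0733×10⁻³ × 66.59 = 5.03 L

5.03 L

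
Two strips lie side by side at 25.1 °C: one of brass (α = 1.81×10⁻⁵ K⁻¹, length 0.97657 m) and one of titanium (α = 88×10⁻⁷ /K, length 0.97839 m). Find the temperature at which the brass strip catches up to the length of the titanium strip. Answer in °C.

Equal length when α₁L₁ΔT − α₂L₂ΔT = L₂ − L₁ = 1.82×10⁻³ m
α₁L₁ = 1.7675917×10⁻⁵, α₂L₂ = 8.609832×10⁻⁶ → Δ(αL) = 9.066085×10⁻⁶ m/K
ΔT = 1.82×10⁻³ / 9.066085×10⁻⁶ = 200.748 K, so T = 25.1 + 200.748 = 225.848 °C

T = 225.8 °C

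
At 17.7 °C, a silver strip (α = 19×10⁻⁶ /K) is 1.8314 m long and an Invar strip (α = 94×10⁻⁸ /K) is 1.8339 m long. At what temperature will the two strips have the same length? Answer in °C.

T = 93.29 °C

Equal length when α₁L₁ΔT − α₂L₂ΔT = L₂ − L₁ = 2.50×10⁻³ m
α₁L₁ = 3.47966×10⁻⁵, α₂L₂ = 1.723866×10⁻⁶ → Δ(αL) = 3.3072734×10⁻⁵ m/K
ΔT = 2.50×10⁻³ / 3.3072734×10⁻⁵ = 75.5910 K, so T = 17.7 + 75.5910 = 93.2910 °C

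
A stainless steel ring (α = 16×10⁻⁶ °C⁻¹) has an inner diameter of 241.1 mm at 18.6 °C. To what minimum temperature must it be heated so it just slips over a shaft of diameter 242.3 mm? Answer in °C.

Required Δd = 242.3 − 241.1 = 1.2 mm
Δd = αd₀ΔT ⇒ ΔT = Δd/(αd₀) = 1.2 / (16×10⁻⁶ × 241.1) = 311.07 K
T_min = 18.6 + 311.07 = 329.67 °C

T = 330 °C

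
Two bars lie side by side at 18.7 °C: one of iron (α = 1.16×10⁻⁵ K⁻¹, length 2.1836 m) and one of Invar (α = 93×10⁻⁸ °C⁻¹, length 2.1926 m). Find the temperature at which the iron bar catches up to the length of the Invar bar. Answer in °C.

T = 405.1 °C

Equal length when α₁L₁ΔT − α₂L₂ΔT = L₂ − L₁ = 9.00×10⁻³ m
α₁L₁ = 2.532976×10⁻⁵, α₂L₂ = 2.039118×10⁻⁶ → Δ(αL) = 2.3290642×10⁻⁵ m/K
ΔT = 9.00×10⁻³ / 2.3290642×10⁻⁵ = 386.421 K, so T = 18.7 + 386.421 = 405.121 °C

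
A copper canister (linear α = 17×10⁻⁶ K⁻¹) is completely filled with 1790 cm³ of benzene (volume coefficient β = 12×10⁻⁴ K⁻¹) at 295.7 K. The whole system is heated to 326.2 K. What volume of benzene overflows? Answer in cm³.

The canister also expands: β_container ≈ 3α = 5.1×10⁻⁵ /K
Net overflow = V₀(β_liq − 3α_cont)ΔT
β − 3α = 1.20×10⁻³ − 5.1×10⁻⁵ = 1.149×10⁻³ /K; ΔT = 30.5 K
ΔV = 1790 × 1.149×10⁻³ × 30.5 = 62.7 cm³

62.7 cm³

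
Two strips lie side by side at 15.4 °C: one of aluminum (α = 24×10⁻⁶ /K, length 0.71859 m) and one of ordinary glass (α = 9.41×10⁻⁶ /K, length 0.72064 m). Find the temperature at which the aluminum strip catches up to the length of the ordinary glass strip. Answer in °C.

T = 211.3 °C

L₁(1 + α₁ΔT) = L₂(1 + α₂ΔT) ⇒ ΔT = (L₂ − L₁)/(α₁L₁ − α₂L₂)
L₂ − L₁ = 0.72064 − 0.71859 = 2.05×10⁻³ m
α₁L₁ − α₂L₂ = 24×10⁻⁶×0.71859 − 9.41×10⁻⁶×0.72064 = 1.04649376×10⁻⁵ m/K
ΔT = 2.05×10⁻³ / 1.04649376×10⁻⁵ = 195.892 K
T = 15.4 + 195.892 = 211.292 °C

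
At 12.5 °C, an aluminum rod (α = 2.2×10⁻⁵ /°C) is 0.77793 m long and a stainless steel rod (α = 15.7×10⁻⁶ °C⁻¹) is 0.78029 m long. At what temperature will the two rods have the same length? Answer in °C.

Equal length when α₁L₁ΔT − α₂L₂ΔT = L₂ − L₁ = 2.36×10⁻³ m
α₁L₁ = 1.711446×10⁻⁵, α₂L₂ = 1.2250553×10⁻⁵ → Δ(αL) = 4.863907×10⁻⁶ m/K
ΔT = 2.36×10⁻³ / 4.863907×10⁻⁶ = 485.207 K, so T = 12.5 + 485.207 = 497.707 °C

T = 497.7 °C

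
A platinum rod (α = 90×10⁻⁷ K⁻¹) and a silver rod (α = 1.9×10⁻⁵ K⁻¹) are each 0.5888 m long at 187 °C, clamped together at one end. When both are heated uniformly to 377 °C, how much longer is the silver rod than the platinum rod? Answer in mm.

1.12 mm

ΔT = 190 K
platinum: ΔL = 90×10⁻⁷ × 0.5888 m × 190 = 1.0068×10⁻³ m = 1.0068 mm
silver: ΔL = 1.9×10⁻⁵ × 0.5888 m × 190 = 2.1256×10⁻³ m = 2.1256 mm
difference = 2.1256 − 1.0068 = 1.1188 mm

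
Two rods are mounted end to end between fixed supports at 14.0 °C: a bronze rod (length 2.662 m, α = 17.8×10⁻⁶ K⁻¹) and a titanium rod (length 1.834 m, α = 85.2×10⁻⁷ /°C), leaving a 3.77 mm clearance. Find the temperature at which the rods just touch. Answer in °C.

α₁L₁ = 4.73836×10⁻⁵ m/K, α₂L₂ = 1.562568×10⁻⁵ m/K → total 6.300928×10⁻⁵ m/K
ΔT = g/(α₁L₁+α₂L₂) = 3.77×10⁻³ / 6.300928×10⁻⁵ = 59.832 K
T = 14.0 + 59.832 = 73.832 °C

T = 73.8 °C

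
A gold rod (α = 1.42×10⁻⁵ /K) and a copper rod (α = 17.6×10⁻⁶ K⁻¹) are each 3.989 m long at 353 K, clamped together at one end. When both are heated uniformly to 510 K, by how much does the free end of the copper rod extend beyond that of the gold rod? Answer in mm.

2.13 mm

ΔT = 157 K
gold: ΔL = 1.42×10⁻⁵ × 3.989 m × 157 = 8.8931×10⁻³ m = 8.8931 mm
copper: ΔL = 17.6×10⁻⁶ × 3.989 m × 157 = 1.1022×10⁻² m = 11.022 mm
difference = 11.022 − 8.8931 = 2.1289 mm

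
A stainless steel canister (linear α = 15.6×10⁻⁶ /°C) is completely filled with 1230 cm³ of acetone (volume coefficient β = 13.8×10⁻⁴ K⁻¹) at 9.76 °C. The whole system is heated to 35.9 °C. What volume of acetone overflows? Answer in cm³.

42.9 cm³

The canister also expands: β_container ≈ 3α = 4.68×10⁻⁵ /K
Net overflow = V₀(β_liq − 3α_cont)ΔT
β − 3α = 1.38×10⁻³ − 4.68×10⁻⁵ = 1.3332×10⁻³ /K; ΔT = 26.14 K
ΔV = 1230 × 1.3332×10⁻³ × 26.14 = 42.9 cm³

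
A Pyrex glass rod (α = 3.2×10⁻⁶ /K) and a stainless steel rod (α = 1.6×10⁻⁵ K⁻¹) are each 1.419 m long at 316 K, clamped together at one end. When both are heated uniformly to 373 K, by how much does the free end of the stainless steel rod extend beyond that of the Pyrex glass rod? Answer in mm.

1.04 mm

ΔT = 57 K
Pyrex glass: ΔL = 3.2×10⁻⁶ × 1.419 m × 57 = 2.5883×10⁻⁴ m = 0.25883 mm
stainless steel: ΔL = 1.6×10⁻⁵ × 1.419 m × 57 = 1.2941×10⁻³ m = 1.2941 mm
difference = 1.2941 − 0.25883 = 1.03527 mm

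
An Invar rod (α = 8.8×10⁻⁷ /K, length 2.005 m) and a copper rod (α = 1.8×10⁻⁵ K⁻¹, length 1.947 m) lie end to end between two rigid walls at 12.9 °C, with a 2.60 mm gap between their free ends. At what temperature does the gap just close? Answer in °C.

α₁L₁ = 1.7644×10⁻⁶ m/K, α₂L₂ = 3.5046×10⁻⁵ m/K → total 3.68104×10⁻⁵ m/K
ΔT = g/(α₁L₁+α₂L₂) = 2.60×10⁻³ / 3.68104×10⁻⁵ = 70.632 K
T = 12.9 + 70.632 = 83.532 °C

T = 83.5 °C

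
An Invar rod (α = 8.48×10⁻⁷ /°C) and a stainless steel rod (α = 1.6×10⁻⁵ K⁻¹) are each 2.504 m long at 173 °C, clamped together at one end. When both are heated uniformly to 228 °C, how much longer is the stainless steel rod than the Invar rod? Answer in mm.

2.09 mm

ΔT = 55 K
Invar: ΔL = 8.48×10⁻⁷ × 2.504 m × 55 = 1.1679×10⁻⁴ m = 0.11679 mm
stainless steel: ΔL = 1.6×10⁻⁵ × 2.504 m × 55 = 2.2035×10⁻³ m = 2.2035 mm
difference = 2.2035 − 0.11679 = 2.08671 mm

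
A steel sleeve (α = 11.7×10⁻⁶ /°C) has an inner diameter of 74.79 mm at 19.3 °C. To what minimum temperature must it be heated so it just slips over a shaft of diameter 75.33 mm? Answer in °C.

T = 636 °C

Required Δd = 75.33 − 74.79 = 0.54 mm
Δd = αd₀ΔT ⇒ ΔT = Δd/(αd₀) = 0.54 / (11.7×10⁻⁶ × 74.79) = 617.11 K
T_min = 19.3 + 617.11 = 636.41 °C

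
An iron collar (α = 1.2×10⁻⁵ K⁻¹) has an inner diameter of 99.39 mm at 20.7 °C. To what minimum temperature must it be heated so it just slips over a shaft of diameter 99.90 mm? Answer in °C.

T = 448 °C

Required Δd = 99.90 − 99.39 = 0.51 mm
Δd = αd₀ΔT ⇒ ΔT = Δd/(αd₀) = 0.51 / (1.2×10⁻⁵ × 99.39) = 427.61 K
T_min = 20.7 + 427.61 = 448.31 °C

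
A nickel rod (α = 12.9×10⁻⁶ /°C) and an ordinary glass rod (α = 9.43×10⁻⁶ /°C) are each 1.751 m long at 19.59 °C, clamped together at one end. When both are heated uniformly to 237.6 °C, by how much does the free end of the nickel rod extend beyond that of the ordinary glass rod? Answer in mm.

1.32 mm

ΔT = 218.01 K
nickel: ΔL = 12.9×10⁻⁶ × 1.751 m × 218.01 = 4.9244×10⁻³ m = 4.9244 mm
ordinary glass: ΔL = 9.43×10⁻⁶ × 1.751 m × 218.01 = 3.5998×10⁻³ m = 3.5998 mm
difference = 4.9244 − 3.5998 = 1.3246 mm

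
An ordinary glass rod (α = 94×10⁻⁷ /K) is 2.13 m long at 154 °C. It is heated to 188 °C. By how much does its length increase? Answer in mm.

ΔL = 0.681 mm

|ΔT| = |188 − 154| = 34 K
ΔL = αL₀ΔT = (94×10⁻⁷)(2.13)(34) = 6.81×10⁻⁴ m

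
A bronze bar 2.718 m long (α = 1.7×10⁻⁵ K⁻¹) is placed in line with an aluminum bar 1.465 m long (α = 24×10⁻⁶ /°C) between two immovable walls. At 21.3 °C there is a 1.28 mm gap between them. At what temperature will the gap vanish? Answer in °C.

T = 37.0 °C

α₁L₁ = 4.6206×10⁻⁵ m/K, α₂L₂ = 3.516×10⁻⁵ m/K → total 8.1366×10⁻⁵ m/K
ΔT = g/(α₁L₁+α₂L₂) = 1.28×10⁻³ / 8.1366×10⁻⁵ = 15.731 K
T = 21.3 + 15.731 = 37.031 °C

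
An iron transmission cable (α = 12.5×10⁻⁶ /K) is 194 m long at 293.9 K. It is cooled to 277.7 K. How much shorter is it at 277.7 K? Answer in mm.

|ΔT| = |277.7 − 293.9| = 16.2 K
ΔL = αL₀ΔT = (12.5×10⁻⁶)(194)(16.2) = 3.93×10⁻² m

ΔL = 39.3 mm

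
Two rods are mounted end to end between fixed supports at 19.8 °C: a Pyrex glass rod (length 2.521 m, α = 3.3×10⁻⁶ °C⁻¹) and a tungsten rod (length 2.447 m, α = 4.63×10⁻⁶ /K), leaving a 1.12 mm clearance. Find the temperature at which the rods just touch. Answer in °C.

T = 76.8 °C

Gap closes when ΔL₁ + ΔL₂ = 1.12 mm = 1.12×10⁻³ m
(α₁L₁ + α₂L₂)ΔT = g
α₁L₁ + α₂L₂ = 3.3×10⁻⁶×2.521 + 4.63×10⁻⁶×2.447 = 1.964891×10⁻⁵ m/K
ΔT = 1.12×10⁻³ / 1.964891×10⁻⁵ = 57.001 K
T = 19.8 + 57.001 = 76.801 °C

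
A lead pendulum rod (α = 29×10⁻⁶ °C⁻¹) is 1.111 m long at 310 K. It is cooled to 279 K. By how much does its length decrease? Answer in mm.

|ΔT| = |279 − 310| = 31 K
ΔL = αL₀ΔT = (29×10⁻⁶)(1.111)(31) = 9.99×10⁻⁴ m

ΔL = 0.999 mm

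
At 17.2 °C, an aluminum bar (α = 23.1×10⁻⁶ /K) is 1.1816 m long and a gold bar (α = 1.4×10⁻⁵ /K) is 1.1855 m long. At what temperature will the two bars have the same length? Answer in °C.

Equal length when α₁L₁ΔT − α₂L₂ΔT = L₂ − L₁ = 3.90×10⁻³ m
α₁L₁ = 2.729496×10⁻⁵, α₂L₂ = 1.6597×10⁻⁵ → Δ(αL) = 1.069796×10⁻⁵ m/K
ΔT = 3.90×10⁻³ / 1.069796×10⁻⁵ = 364.555 K, so T = 17.2 + 364.555 = 381.755 °C

T = 381.8 °C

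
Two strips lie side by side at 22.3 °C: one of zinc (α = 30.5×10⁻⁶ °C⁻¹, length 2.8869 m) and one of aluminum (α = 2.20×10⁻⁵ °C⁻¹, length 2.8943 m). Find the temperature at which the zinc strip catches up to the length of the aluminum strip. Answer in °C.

L₁(1 + α₁ΔT) = L₂(1 + α₂ΔT) ⇒ ΔT = (L₂ − L₁)/(α₁L₁ − α₂L₂)
L₂ − L₁ = 2.8943 − 2.8869 = 7.40×10⁻³ m
α₁L₁ − α₂L₂ = 30.5×10⁻⁶×2.8869 − 2.20×10⁻⁵×2.8943 = 2.437585×10⁻⁵ m/K
ΔT = 7.40×10⁻³ / 2.437585×10⁻⁵ = 303.579 K
T = 22.3 + 303.579 = 325.879 °C

T = 325.9 °C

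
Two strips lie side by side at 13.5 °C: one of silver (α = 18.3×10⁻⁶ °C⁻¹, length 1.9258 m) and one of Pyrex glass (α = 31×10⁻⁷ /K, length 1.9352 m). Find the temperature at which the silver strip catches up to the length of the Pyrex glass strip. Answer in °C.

L₁(1 + α₁ΔT) = L₂(1 + α₂ΔT) ⇒ ΔT = (L₂ − L₁)/(α₁L₁ − α₂L₂)
L₂ − L₁ = 1.9352 − 1.9258 = 9.40×10⁻³ m
α₁L₁ − α₂L₂ = 18.3×10⁻⁶×1.9258 − 31×10⁻⁷×1.9352 = 2.924302×10⁻⁵ m/K
ΔT = 9.40×10⁻³ / 2.924302×10⁻⁵ = 321.444 K
T = 13.5 + 321.444 = 334.944 °C

T = 334.9 °C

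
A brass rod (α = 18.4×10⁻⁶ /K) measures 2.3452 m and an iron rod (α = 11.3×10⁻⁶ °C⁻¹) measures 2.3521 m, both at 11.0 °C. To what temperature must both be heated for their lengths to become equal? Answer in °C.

Equal length when α₁L₁ΔT − α₂L₂ΔT = L₂ − L₁ = 6.90×10⁻³ m
α₁L₁ = 4.315168×10⁻⁵, α₂L₂ = 2.657873×10⁻⁵ → Δ(αL) = 1.657295×10⁻⁵ m/K
ΔT = 6.90×10⁻³ / 1.657295×10⁻⁵ = 416.341 K, so T = 11.0 + 416.341 = 427.341 °C

T = 427.3 °C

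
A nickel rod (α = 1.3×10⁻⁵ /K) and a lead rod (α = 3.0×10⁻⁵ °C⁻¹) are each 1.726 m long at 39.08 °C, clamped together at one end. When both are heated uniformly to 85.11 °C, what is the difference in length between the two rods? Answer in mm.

1.35 mm

ΔT = 46.03 K
nickel: ΔL = 1.3×10⁻⁵ × 1.726 m × 46.03 = 1.0328×10⁻³ m = 1.0328 mm
lead: ΔL = 3.0×10⁻⁵ × 1.726 m × 46.03 = 2.3834×10⁻³ m = 2.3834 mm
difference = 2.3834 − 1.0328 = 1.3506 mm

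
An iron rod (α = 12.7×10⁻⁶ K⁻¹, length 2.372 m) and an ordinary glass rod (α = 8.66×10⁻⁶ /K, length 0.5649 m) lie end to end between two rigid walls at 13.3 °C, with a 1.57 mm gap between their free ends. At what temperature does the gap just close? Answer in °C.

T = 58.1 °C

α₁L₁ = 3.01244×10⁻⁵ m/K, α₂L₂ = 4.892034×10⁻⁶ m/K → total 3.5016434×10⁻⁵ m/K
ΔT = g/(α₁L₁+α₂L₂) = 1.57×10⁻³ / 3.5016434×10⁻⁵ = 44.836 K
T = 13.3 + 44.836 = 58.136 °C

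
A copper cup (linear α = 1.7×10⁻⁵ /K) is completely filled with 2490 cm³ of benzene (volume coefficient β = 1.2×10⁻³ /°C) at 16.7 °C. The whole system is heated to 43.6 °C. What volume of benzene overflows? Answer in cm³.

The cup also expands: β_container ≈ 3α = 5.1×10⁻⁵ /K
Net overflow = V₀(β_liq − 3α_cont)ΔT
β − 3α = 1.20×10⁻³ − 5.1×10⁻⁵ = 1.149×10⁻³ /K; ΔT = 26.9 K
ΔV = 2490 × 1.149×10⁻³ × 26.9 = 77.0 cm³

77.0 cm³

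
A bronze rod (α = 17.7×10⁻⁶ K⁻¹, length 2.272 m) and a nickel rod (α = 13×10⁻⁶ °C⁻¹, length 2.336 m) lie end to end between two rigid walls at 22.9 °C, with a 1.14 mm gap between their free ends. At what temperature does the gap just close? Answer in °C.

α₁L₁ = 4.02144×10⁻⁵ m/K, α₂L₂ = 3.0368×10⁻⁵ m/K → total 7.05824×10⁻⁵ m/K
ΔT = g/(α₁L₁+α₂L₂) = 1.14×10⁻³ / 7.05824×10⁻⁵ = 16.151 K
T = 22.9 + 16.151 = 39.051 °C

T = 39.1 °C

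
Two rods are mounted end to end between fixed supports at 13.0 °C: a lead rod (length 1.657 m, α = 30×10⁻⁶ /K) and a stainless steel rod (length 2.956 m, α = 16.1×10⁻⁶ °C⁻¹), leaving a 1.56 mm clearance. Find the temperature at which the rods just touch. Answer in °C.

α₁L₁ = 4.971×10⁻⁵ m/K, α₂L₂ = 4.75916×10⁻⁵ m/K → total 9.73016×10⁻⁵ m/K
ΔT = g/(α₁L₁+α₂L₂) = 1.56×10⁻³ / 9.73016×10⁻⁵ = 16.033 K
T = 13.0 + 16.033 = 29.033 °C

T = 29.0 °C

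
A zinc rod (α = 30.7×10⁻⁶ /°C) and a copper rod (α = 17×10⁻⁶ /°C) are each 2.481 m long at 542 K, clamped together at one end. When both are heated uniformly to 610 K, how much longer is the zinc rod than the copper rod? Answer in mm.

2.31 mm

ΔT = 68 K
zinc: ΔL = 30.7×10⁻⁶ × 2.481 m × 68 = 5.1793×10⁻³ m = 5.1793 mm
copper: ΔL = 17×10⁻⁶ × 2.481 m × 68 = 2.8680×10⁻³ m = 2.8680 mm
difference = 5.1793 − 2.8680 = 2.3113 mm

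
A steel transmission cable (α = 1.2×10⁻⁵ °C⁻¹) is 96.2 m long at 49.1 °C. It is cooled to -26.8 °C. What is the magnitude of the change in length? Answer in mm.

|ΔT| = |-26.8 − 49.1| = 75.9 K
ΔL = αL₀ΔT = (1.2×10⁻⁵)(96.2)(75.9) = 8.76×10⁻² m

ΔL = 87.6 mm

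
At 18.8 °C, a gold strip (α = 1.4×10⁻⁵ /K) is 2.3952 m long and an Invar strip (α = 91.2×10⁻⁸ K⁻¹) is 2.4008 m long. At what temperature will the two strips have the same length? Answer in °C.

T = 197.5 °C

Equal length when α₁L₁ΔT − α₂L₂ΔT = L₂ − L₁ = 5.60×10⁻³ m
α₁L₁ = 3.35328×10⁻⁵, α₂L₂ = 2.1895296×10⁻⁶ → Δ(αL) = 3.13432704×10⁻⁵ m/K
ΔT = 5.60×10⁻³ / 3.13432704×10⁻⁵ = 178.667 K, so T = 18.8 + 178.667 = 197.467 °C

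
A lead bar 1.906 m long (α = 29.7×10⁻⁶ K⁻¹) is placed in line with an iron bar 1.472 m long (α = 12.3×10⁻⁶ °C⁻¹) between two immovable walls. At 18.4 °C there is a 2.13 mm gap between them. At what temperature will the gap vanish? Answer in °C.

α₁L₁ = 5.66082×10⁻⁵ m/K, α₂L₂ = 1.81056×10⁻⁵ m/K → total 7.47138×10⁻⁵ m/K
ΔT = g/(α₁L₁+α₂L₂) = 2.13×10⁻³ / 7.47138×10⁻⁵ = 28.509 K
T = 18.4 + 28.509 = 46.909 °C

T = 46.9 °C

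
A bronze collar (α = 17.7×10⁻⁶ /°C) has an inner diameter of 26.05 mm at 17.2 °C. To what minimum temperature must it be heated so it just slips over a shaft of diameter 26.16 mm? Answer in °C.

T = 256 °C

Required Δd = 26.16 − 26.05 = 0.11 mm
Δd = αd₀ΔT ⇒ ΔT = Δd/(αd₀) = 0.11 / (17.7×10⁻⁶ × 26.05) = 238.57 K
T_min = 17.2 + 238.57 = 255.77 °C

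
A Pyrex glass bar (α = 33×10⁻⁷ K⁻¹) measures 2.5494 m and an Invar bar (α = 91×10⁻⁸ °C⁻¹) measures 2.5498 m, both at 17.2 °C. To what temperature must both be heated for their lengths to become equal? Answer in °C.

T = 82.85 °C

L₁(1 + α₁ΔT) = L₂(1 + α₂ΔT) ⇒ ΔT = (L₂ − L₁)/(α₁L₁ − α₂L₂)
L₂ − L₁ = 2.5498 − 2.5494 = 4.00×10⁻⁴ m
α₁L₁ − α₂L₂ = 33×10⁻⁷×2.5494 − 91×10⁻⁸×2.5498 = 6.092702×10⁻⁶ m/K
ΔT = 4.00×10⁻⁴ / 6.092702×10⁻⁶ = 65.6523 K
T = 17.2 + 65.6523 = 82.8523 °C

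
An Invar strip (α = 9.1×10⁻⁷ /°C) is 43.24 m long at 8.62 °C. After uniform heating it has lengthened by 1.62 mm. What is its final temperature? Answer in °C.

T = 49.8 °C

ΔL = αL₀ΔT ⇒ ΔT = ΔL / (αL₀)
ΔT = 1.62×10⁻³ m / (9.1×10⁻⁷ × 43.24 m) = 41.171 K
T = 8.62 + 41.171 = 49.791 °C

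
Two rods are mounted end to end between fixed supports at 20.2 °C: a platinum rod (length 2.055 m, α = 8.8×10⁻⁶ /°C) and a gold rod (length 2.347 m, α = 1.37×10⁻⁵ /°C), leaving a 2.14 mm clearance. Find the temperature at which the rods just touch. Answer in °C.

Gap closes when ΔL₁ + ΔL₂ = 2.14 mm = 2.14×10⁻³ m
(α₁L₁ + α₂L₂)ΔT = g
α₁L₁ + α₂L₂ = 8.8×10⁻⁶×2.055 + 1.37×10⁻⁵×2.347 = 5.02379×10⁻⁵ m/K
ΔT = 2.14×10⁻³ / 5.02379×10⁻⁵ = 42.597 K
T = 20.2 + 42.597 = 62.797 °C

T = 62.8 °C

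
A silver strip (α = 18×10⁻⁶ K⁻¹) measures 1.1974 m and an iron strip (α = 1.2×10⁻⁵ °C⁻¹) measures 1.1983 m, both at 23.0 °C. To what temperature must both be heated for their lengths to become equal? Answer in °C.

Equal length when α₁L₁ΔT − α₂L₂ΔT = L₂ − L₁ = 9.00×10⁻⁴ m
α₁L₁ = 2.15532×10⁻⁵, α₂L₂ = 1.43796×10⁻⁵ → Δ(αL) = 7.1736×10⁻⁶ m/K
ΔT = 9.00×10⁻⁴ / 7.1736×10⁻⁶ = 125.460 K, so T = 23.0 + 125.460 = 148.460 °C

T = 148.5 °C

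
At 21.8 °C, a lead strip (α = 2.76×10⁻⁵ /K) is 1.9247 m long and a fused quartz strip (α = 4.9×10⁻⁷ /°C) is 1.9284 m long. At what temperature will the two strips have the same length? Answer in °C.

T = 92.71 °C

L₁(1 + α₁ΔT) = L₂(1 + α₂ΔT) ⇒ ΔT = (L₂ − L₁)/(α₁L₁ − α₂L₂)
L₂ − L₁ = 1.9284 − 1.9247 = 3.70×10⁻³ m
α₁L₁ − α₂L₂ = 2.76×10⁻⁵×1.9247 − 4.9×10⁻⁷×1.9284 = 5.2176804×10⁻⁵ m/K
ΔT = 3.70×10⁻³ / 5.2176804×10⁻⁵ = 70.9127 K
T = 21.8 + 70.9127 = 92.7127 °C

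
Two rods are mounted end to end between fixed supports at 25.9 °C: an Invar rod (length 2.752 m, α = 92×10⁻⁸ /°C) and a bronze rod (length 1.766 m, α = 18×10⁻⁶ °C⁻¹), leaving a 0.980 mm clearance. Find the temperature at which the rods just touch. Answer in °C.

T = 54.5 °C

α₁L₁ = 2.53184×10⁻⁶ m/K, α₂L₂ = 3.1788×10⁻⁵ m/K → total 3.431984×10⁻⁵ m/K
ΔT = g/(α₁L₁+α₂L₂) = 9.80×10⁻⁴ / 3.431984×10⁻⁵ = 28.555 K
T = 25.9 + 28.555 = 54.455 °C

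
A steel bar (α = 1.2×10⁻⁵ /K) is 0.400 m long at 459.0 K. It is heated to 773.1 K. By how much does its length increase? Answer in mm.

ΔL = 1.51 mm

|ΔT| = |773.1 − 459.0| = 314.1 K
ΔL = αL₀ΔT = (1.2×10⁻⁵)(0.400)(314.1) = 1.51×10⁻³ m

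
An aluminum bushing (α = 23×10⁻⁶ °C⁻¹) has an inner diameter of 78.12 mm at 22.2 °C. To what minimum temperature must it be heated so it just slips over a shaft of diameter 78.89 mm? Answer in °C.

Required Δd = 78.89 − 78.12 = 0.77 mm
Δd = αd₀ΔT ⇒ ΔT = Δd/(αd₀) = 0.77 / (23×10⁻⁶ × 78.12) = 428.55 K
T_min = 22.2 + 428.55 = 450.75 °C

T = 451 °C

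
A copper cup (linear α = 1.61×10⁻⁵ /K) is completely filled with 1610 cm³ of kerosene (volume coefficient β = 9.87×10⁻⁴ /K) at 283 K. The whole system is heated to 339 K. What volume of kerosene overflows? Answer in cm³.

84.6 cm³

The cup also expands: β_container ≈ 3α = 4.83×10⁻⁵ /K
Net overflow = V₀(β_liq − 3α_cont)ΔT
β − 3α = 9.87×10⁻⁴ − 4.83×10⁻⁵ = 9.387×10⁻⁴ /K; ΔT = 56 K
ΔV = 1610 × 9.387×10⁻⁴ × 56 = 84.6 cm³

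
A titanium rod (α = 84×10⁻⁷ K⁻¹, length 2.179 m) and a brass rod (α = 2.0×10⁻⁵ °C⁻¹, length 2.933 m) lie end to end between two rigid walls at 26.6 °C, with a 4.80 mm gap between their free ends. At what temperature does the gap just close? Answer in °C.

T = 89.0 °C

α₁L₁ = 1.83036×10⁻⁵ m/K, α₂L₂ = 5.866×10⁻⁵ m/K → total 7.69636×10⁻⁵ m/K
ΔT = g/(α₁L₁+α₂L₂) = 4.80×10⁻³ / 7.69636×10⁻⁵ = 62.367 K
T = 26.6 + 62.367 = 88.967 °C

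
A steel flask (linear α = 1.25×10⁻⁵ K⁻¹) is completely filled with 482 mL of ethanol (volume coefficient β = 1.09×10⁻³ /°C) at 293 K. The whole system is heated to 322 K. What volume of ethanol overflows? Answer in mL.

14.7 mL

The flask also expands: β_container ≈ 3α = 3.75×10⁻⁵ /K
Net overflow = V₀(β_liq − 3α_cont)ΔT
β − 3α = 1.09×10⁻³ − 3.75×10⁻⁵ = 1.0525×10⁻³ /K; ΔT = 29 K
ΔV = 482 × 1.0525×10⁻³ × 29 = 14.7 mL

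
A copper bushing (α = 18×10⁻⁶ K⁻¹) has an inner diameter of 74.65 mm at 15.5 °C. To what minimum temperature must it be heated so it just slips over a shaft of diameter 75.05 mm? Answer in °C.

T = 313 °C

Required Δd = 75.05 − 74.65 = 0.40 mm
Δd = αd₀ΔT ⇒ ΔT = Δd/(αd₀) = 0.40 / (18×10⁻⁶ × 74.65) = 297.69 K
T_min = 15.5 + 297.69 = 313.19 °C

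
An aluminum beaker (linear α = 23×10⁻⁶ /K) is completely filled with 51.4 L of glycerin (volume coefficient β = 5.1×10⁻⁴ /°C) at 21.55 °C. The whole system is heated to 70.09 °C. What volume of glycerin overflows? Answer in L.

1.10 L

The beaker also expands: β_container ≈ 3α = 6.9×10⁻⁵ /K
Net overflow = V₀(β_liq − 3α_cont)ΔT
β − 3α = 5.10×10⁻⁴ − 6.9×10⁻⁵ = 4.41×10⁻⁴ /K; ΔT = 48.54 K
ΔV = 51.4 × 4.41×10⁻⁴ × 48.54 = 1.10 L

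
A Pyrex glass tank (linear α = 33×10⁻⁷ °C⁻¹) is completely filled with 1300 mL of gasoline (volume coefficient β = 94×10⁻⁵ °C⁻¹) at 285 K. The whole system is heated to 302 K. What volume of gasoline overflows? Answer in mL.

The tank also expands: β_container ≈ 3α = 9.9×10⁻⁶ /K
Net overflow = V₀(β_liq − 3α_cont)ΔT
β − 3α = 9.40×10⁻⁴ − 9.9×10⁻⁶ = 9.301×10⁻⁴ /K; ΔT = 17 K
ΔV = 1300 × 9.301×10⁻⁴ × 17 = 20.6 mL

20.6 mL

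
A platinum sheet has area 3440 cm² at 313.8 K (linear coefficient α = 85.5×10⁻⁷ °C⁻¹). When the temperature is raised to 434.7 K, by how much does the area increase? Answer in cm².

Area coefficient ≈ 2α; |ΔT| = 120.9 K
ΔA = 2αA₀ΔT = 2(85.5×10⁻⁷)(3440)(120.9) = 7.11 cm²

ΔA = 7.11 cm²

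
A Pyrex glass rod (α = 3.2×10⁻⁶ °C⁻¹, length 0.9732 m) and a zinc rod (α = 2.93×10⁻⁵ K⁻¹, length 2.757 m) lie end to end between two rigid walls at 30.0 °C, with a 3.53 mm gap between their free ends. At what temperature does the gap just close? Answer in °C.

α₁L₁ = 3.11424×10⁻⁶ m/K, α₂L₂ = 8.07801×10⁻⁵ m/K → total 8.389434×10⁻⁵ m/K
ΔT = g/(α₁L₁+α₂L₂) = 3.53×10⁻³ / 8.389434×10⁻⁵ = 42.077 K
T = 30.0 + 42.077 = 72.077 °C

T = 72.1 °C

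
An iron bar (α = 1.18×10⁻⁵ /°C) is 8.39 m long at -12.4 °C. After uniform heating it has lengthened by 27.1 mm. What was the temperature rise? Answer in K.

ΔL = αL₀ΔT ⇒ ΔT = ΔL / (αL₀)
ΔT = 27.1×10⁻³ m / (1.18×10⁻⁵ × 8.39 m) = 273.73 K

ΔT = 274 K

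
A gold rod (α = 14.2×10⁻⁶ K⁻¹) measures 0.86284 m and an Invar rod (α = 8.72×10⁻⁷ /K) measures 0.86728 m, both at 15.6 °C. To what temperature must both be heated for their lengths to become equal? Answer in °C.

L₁(1 + α₁ΔT) = L₂(1 + α₂ΔT) ⇒ ΔT = (L₂ − L₁)/(α₁L₁ − α₂L₂)
L₂ − L₁ = 0.86728 − 0.86284 = 4.44×10⁻³ m
α₁L₁ − α₂L₂ = 14.2×10⁻⁶×0.86284 − 8.72×10⁻⁷×0.86728 = 1.149605984×10⁻⁵ m/K
ΔT = 4.44×10⁻³ / 1.149605984×10⁻⁵ = 386.219 K
T = 15.6 + 386.219 = 401.819 °C

T = 401.8 °C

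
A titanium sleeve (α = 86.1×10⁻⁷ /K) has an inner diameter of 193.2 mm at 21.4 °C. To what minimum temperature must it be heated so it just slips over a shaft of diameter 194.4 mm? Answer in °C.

Required Δd = 194.4 − 193.2 = 1.2 mm
Δd = αd₀ΔT ⇒ ΔT = Δd/(αd₀) = 1.2 / (86.1×10⁻⁷ × 193.2) = 721.39 K
T_min = 21.4 + 721.39 = 742.79 °C

T = 743 °C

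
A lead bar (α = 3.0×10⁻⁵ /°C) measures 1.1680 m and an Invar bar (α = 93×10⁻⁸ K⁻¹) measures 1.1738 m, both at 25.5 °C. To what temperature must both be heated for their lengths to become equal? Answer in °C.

L₁(1 + α₁ΔT) = L₂(1 + α₂ΔT) ⇒ ΔT = (L₂ − L₁)/(α₁L₁ − α₂L₂)
L₂ − L₁ = 1.1738 − 1.1680 = 5.80×10⁻³ m
α₁L₁ − α₂L₂ = 3.0×10⁻⁵×1.1680 − 93×10⁻⁸×1.1738 = 3.3948366×10⁻⁵ m/K
ΔT = 5.80×10⁻³ / 3.3948366×10⁻⁵ = 170.848 K
T = 25.5 + 170.848 = 196.348 °C

T = 196.3 °C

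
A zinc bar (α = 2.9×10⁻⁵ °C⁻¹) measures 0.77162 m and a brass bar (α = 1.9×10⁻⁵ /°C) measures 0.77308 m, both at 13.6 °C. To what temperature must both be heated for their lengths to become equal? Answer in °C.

L₁(1 + α₁ΔT) = L₂(1 + α₂ΔT) ⇒ ΔT = (L₂ − L₁)/(α₁L₁ − α₂L₂)
L₂ − L₁ = 0.77308 − 0.77162 = 1.46×10⁻³ m
α₁L₁ − α₂L₂ = 2.9×10⁻⁵×0.77162 − 1.9×10⁻⁵×0.77308 = 7.68846×10⁻⁶ m/K
ΔT = 1.46×10⁻³ / 7.68846×10⁻⁶ = 189.895 K
T = 13.6 + 189.895 = 203.495 °C

T = 203.5 °C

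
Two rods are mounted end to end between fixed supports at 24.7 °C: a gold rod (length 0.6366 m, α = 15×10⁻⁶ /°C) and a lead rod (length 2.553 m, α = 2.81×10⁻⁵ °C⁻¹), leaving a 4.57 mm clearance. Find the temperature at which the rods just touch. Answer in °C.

T = 80.9 °C

α₁L₁ = 9.549×10⁻⁶ m/K, α₂L₂ = 7.17393×10⁻⁵ m/K → total 8.12883×10⁻⁵ m/K
ΔT = g/(α₁L₁+α₂L₂) = 4.57×10⁻³ / 8.12883×10⁻⁵ = 56.220 K
T = 24.7 + 56.220 = 80.920 °C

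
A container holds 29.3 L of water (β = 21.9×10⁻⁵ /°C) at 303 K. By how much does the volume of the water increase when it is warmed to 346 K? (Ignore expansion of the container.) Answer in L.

|ΔT| = |346 − 303| = 43 K
ΔV = βV₀ΔT = (21.9×10⁻⁵)(29.3)(43) = 0.276 L

ΔV = 0.276 L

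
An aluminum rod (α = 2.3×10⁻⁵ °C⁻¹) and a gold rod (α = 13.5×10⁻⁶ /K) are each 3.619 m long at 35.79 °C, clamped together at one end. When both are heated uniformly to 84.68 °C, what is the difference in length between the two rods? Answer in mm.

ΔT = 48.89 K
aluminum: ΔL = 2.3×10⁻⁵ × 3.619 m × 48.89 = 4.0695×10⁻³ m = 4.0695 mm
gold: ΔL = 13.5×10⁻⁶ × 3.619 m × 48.89 = 2.3886×10⁻³ m = 2.3886 mm
difference = 4.0695 − 2.3886 = 1.6809 mm

1.68 mm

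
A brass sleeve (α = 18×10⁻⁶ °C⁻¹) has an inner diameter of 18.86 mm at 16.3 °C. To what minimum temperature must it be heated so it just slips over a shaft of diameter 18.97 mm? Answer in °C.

T = 340 °C

Required Δd = 18.97 − 18.86 = 0.11 mm
Δd = αd₀ΔT ⇒ ΔT = Δd/(αd₀) = 0.11 / (18×10⁻⁶ × 18.86) = 324.02 K
T_min = 16.3 + 324.02 = 340.32 °C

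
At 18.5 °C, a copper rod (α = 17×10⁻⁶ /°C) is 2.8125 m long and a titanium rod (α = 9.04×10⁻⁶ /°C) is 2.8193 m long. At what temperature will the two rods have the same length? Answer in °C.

Equal length when α₁L₁ΔT − α₂L₂ΔT = L₂ − L₁ = 6.80×10⁻³ m
α₁L₁ = 4.78125×10⁻⁵, α₂L₂ = 2.5486472×10⁻⁵ → Δ(αL) = 2.2326028×10⁻⁵ m/K
ΔT = 6.80×10⁻³ / 2.2326028×10⁻⁵ = 304.577 K, so T = 18.5 + 304.577 = 323.077 °C

T = 323.1 °C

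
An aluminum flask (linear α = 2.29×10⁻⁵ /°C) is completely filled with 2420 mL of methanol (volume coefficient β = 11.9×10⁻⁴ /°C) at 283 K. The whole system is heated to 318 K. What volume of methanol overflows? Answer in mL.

95.0 mL

The flask also expands: β_container ≈ 3α = 6.87×10⁻⁵ /K
Net overflow = V₀(β_liq − 3α_cont)ΔT
β − 3α = 1.19×10⁻³ − 6.87×10⁻⁵ = 1.1213×10⁻³ /K; ΔT = 35 K
ΔV = 2420 × 1.1213×10⁻³ × 35 = 95.0 mL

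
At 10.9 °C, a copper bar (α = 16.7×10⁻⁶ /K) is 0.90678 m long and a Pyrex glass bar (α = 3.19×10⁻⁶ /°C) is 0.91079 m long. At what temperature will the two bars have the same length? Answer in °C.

Equal length when α₁L₁ΔT − α₂L₂ΔT = L₂ − L₁ = 4.01×10⁻³ m
α₁L₁ = 1.5143226×10⁻⁵, α₂L₂ = 2.9054201×10⁻⁶ → Δ(αL) = 1.22378059×10⁻⁵ m/K
ΔT = 4.01×10⁻³ / 1.22378059×10⁻⁵ = 327.673 K, so T = 10.9 + 327.673 = 338.573 °C

T = 338.6 °C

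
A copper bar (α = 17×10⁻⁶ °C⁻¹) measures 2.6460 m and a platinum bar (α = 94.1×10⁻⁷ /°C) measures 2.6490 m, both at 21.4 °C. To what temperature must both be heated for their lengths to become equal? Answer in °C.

T = 171.0 °C

Equal length when α₁L₁ΔT − α₂L₂ΔT = L₂ − L₁ = 3.00×10⁻³ m
α₁L₁ = 4.4982×10⁻⁵, α₂L₂ = 2.492709×10⁻⁵ → Δ(αL) = 2.005491×10⁻⁵ m/K
ΔT = 3.00×10⁻³ / 2.005491×10⁻⁵ = 149.589 K, so T = 21.4 + 149.589 = 170.989 °C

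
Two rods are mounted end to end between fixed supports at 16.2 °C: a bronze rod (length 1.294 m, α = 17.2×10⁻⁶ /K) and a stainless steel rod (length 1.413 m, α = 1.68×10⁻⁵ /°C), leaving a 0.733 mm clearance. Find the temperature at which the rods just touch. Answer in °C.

T = 32.1 °C

Gap closes when ΔL₁ + ΔL₂ = 0.733 mm = 7.33×10⁻⁴ m
(α₁L₁ + α₂L₂)ΔT = g
α₁L₁ + α₂L₂ = 17.2×10⁻⁶×1.294 + 1.68×10⁻⁵×1.413 = 4.59952×10⁻⁵ m/K
ΔT = 7.33×10⁻⁴ / 4.59952×10⁻⁵ = 15.936 K
T = 16.2 + 15.936 = 32.136 °C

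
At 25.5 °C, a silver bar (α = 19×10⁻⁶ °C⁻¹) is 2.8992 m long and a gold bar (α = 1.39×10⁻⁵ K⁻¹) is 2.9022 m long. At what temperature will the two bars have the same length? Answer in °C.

Equal length when α₁L₁ΔT − α₂L₂ΔT = L₂ − L₁ = 3.00×10⁻³ m
α₁L₁ = 5.50848×10⁻⁵, α₂L₂ = 4.034058×10⁻⁵ → Δ(αL) = 1.474422×10⁻⁵ m/K
ΔT = 3.00×10⁻³ / 1.474422×10⁻⁵ = 203.470 K, so T = 25.5 + 203.470 = 228.970 °C

T = 229.0 °C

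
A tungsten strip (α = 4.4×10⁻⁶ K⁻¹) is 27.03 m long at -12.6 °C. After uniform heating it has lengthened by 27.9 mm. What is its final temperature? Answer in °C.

T = 222 °C

ΔL = αL₀ΔT ⇒ ΔT = ΔL / (αL₀)
ΔT = 27.9×10⁻³ m / (4.4×10⁻⁶ × 27.03 m) = 234.59 K
T = -12.6 + 234.59 = 221.99 °C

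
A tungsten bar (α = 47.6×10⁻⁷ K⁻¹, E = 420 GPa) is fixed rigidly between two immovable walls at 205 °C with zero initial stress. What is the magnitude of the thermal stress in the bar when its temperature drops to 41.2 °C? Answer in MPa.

Fully constrained: the free strain ε = αΔT is blocked, so σ = Eε = EαΔT.
|ΔT| = 163.8 K
σ = 420×10⁹ × 47.6×10⁻⁷ × 163.8 = 3.27×10⁸ Pa

σ = 327 MPa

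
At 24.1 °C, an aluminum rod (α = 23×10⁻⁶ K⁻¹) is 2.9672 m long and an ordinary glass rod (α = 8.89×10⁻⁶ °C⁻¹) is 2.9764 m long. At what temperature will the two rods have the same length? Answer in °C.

T = 244.3 °C

L₁(1 + α₁ΔT) = L₂(1 + α₂ΔT) ⇒ ΔT = (L₂ − L₁)/(α₁L₁ − α₂L₂)
L₂ − L₁ = 2.9764 − 2.9672 = 9.20×10⁻³ m
α₁L₁ − α₂L₂ = 23×10⁻⁶×2.9672 − 8.89×10⁻⁶×2.9764 = 4.1785404×10⁻⁵ m/K
ΔT = 9.20×10⁻³ / 4.1785404×10⁻⁵ = 220.173 K
T = 24.1 + 220.173 = 244.273 °C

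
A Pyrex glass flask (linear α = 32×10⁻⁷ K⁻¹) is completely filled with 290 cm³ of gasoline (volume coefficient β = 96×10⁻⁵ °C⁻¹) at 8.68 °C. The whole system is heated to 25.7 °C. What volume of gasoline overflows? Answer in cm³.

The flask also expands: β_container ≈ 3α = 9.6×10⁻⁶ /K
Net overflow = V₀(β_liq − 3α_cont)ΔT
β − 3α = 9.60×10⁻⁴ − 9.6×10⁻⁶ = 9.504×10⁻⁴ /K; ΔT = 17.02 K
ΔV = 290 × 9.504×10⁻⁴ × 17.02 = 4.69 cm³

4.69 cm³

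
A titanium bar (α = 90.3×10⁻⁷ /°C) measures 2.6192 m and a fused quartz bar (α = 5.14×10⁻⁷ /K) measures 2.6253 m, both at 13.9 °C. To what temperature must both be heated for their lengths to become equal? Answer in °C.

Equal length when α₁L₁ΔT − α₂L₂ΔT = L₂ − L₁ = 6.10×10⁻³ m
α₁L₁ = 2.3651376×10⁻⁵, α₂L₂ = 1.3494042×10⁻⁶ → Δ(αL) = 2.23019718×10⁻⁵ m/K
ΔT = 6.10×10⁻³ / 2.23019718×10⁻⁵ = 273.518 K, so T = 13.9 + 273.518 = 287.418 °C

T = 287.4 °C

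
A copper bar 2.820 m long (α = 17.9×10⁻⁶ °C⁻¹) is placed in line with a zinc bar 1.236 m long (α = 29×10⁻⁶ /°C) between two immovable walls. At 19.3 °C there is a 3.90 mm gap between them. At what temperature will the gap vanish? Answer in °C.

T = 64.5 °C

α₁L₁ = 5.0478×10⁻⁵ m/K, α₂L₂ = 3.5844×10⁻⁵ m/K → total 8.6322×10⁻⁵ m/K
ΔT = g/(α₁L₁+α₂L₂) = 3.90×10⁻³ / 8.6322×10⁻⁵ = 45.180 K
T = 19.3 + 45.180 = 64.480 °C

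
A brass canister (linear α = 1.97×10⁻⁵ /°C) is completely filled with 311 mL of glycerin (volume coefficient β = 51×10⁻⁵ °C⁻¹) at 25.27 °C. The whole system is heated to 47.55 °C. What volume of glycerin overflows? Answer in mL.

The canister also expands: β_container ≈ 3α = 5.91×10⁻⁵ /K
Net overflow = V₀(β_liq − 3α_cont)ΔT
β − 3α = 5.10×10⁻⁴ − 5.91×10⁻⁵ = 4.509×10⁻⁴ /K; ΔT = 22.28 K
ΔV = 311 × 4.509×10⁻⁴ × 22.28 = 3.12 mL

3.12 mL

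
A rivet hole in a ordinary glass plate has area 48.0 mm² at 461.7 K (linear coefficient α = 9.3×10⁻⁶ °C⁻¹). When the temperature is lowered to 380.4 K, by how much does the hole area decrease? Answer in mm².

Area coefficient ≈ 2α; |ΔT| = 81.3 K
ΔA = 2αA₀ΔT = 2(9.3×10⁻⁶)(48.0)(81.3) = 0.0726 mm²

ΔA = 0.0726 mm²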